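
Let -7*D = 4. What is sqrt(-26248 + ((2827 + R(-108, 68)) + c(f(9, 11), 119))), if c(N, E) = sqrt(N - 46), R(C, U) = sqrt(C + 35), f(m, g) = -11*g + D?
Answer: sqrt(-1147629 + 7*I*sqrt(8211) + 49*I*sqrt(73))/7 ≈ 0.070207 + 153.04*I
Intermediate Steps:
D = -4/7 (D = -1/7*4 = -4/7 ≈ -0.57143)
f(m, g) = -4/7 - 11*g (f(m, g) = -11*g - 4/7 = -4/7 - 11*g)
R(C, U) = sqrt(35 + C)
c(N, E) = sqrt(-46 + N)
sqrt(-26248 + ((2827 + R(-108, 68)) + c(f(9, 11), 119))) = sqrt(-26248 + ((2827 + sqrt(35 - 108)) + sqrt(-46 + (-4/7 - 11*11)))) = sqrt(-26248 + ((2827 + sqrt(-73)) + sqrt(-46 + (-4/7 - 121)))) = sqrt(-26248 + ((2827 + I*sqrt(73)) + sqrt(-46 - 851/7))) = sqrt(-26248 + ((2827 + I*sqrt(73)) + sqrt(-1173/7))) = sqrt(-26248 + ((2827 + I*sqrt(73)) + I*sqrt(8211)/7)) = sqrt(-26248 + (2827 + I*sqrt(73) + I*sqrt(8211)/7)) = sqrt(-23421 + I*sqrt(73) + I*sqrt(8211)/7)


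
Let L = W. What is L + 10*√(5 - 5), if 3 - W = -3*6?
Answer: 21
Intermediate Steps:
W = 21 (W = 3 - (-3)*6 = 3 - 1*(-18) = 3 + 18 = 21)
L = 21
L + 10*√(5 - 5) = 21 + 10*√(5 - 5) = 21 + 10*√0 = 21 + 10*0 = 21 + 0 = 21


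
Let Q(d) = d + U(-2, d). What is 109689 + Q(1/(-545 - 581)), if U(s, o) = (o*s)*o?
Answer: 34768012359/316969 ≈ 1.0969e+5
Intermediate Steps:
U(s, o) = s*o**2
Q(d) = d - 2*d**2
109689 + Q(1/(-545 - 581)) = 109689 + (1 - 2/(-545 - 581))/(-545 - 581) = 109689 + (1 - 2/(-1126))/(-1126) = 109689 - (1 - 2*(-1/1126))/1126 = 109689 - (1 + 1/563)/1126 = 109689 - 1/1126*564/563 = 109689 - 282/316969 = 34768012359/316969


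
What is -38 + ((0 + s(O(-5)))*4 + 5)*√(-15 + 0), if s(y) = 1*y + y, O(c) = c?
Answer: -38 - 35*I*√15 ≈ -38.0 - 135.55*I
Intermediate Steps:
s(y) = 2*y (s(y) = y + y = 2*y)
-38 + ((0 + s(O(-5)))*4 + 5)*√(-15 + 0) = -38 + ((0 + 2*(-5))*4 + 5)*√(-15 + 0) = -38 + ((0 - 10)*4 + 5)*√(-15) = -38 + (-10*4 + 5)*(I*√15) = -38 + (-40 + 5)*(I*√15) = -38 - 35*I*√15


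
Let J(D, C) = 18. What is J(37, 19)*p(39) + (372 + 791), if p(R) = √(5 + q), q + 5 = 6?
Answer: 1163 + 18*√6 ≈ 1207.1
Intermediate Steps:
q = 1 (q = -5 + 6 = 1)
p(R) = √6 (p(R) = √(5 + 1) = √6)
J(37, 19)*p(39) + (372 + 791) = 18*√6 + (372 + 791) = 18*√6 + 1163 = 1163 + 18*√6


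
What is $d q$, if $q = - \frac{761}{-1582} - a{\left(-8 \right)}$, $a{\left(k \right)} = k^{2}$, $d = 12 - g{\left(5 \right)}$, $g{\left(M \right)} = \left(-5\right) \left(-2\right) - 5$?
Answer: $- \frac{100487}{226} \approx -444.63$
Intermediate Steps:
$g{\left(M \right)} = 5$ ($g{\left(M \right)} = 10 - 5 = 5$)
$d = 7$ ($d = 12 - 5 = 7$)
$q = - \frac{100487}{1582}$ ($q = - \frac{761}{-1582} - \left(-8\right)^{2} = \left(-761\right) \left(- \frac{1}{1582}\right) - 64 = \frac{761}{1582} - 64 = - \frac{100487}{1582} \approx -63.519$)
$d q = 7 \left(- \frac{100487}{1582}\right) = - \frac{100487}{226}$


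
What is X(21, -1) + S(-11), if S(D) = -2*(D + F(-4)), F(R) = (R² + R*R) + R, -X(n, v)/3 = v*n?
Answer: 29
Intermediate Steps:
X(n, v) = -3*n*v (X(n, v) = -3*v*n = -3*n*v)
F(R) = R + 2*R² (F(R) = (R² + R²) + R = 2*R² + R = R + 2*R²)
S(D) = -56 - 2*D (S(D) = -2*(D - 4*(1 + 2*(-4))) = -2*(D - 4*(1 - 8)) = -2*(D - 4*(-7)) = -2*(D + 28) = -2*(28 + D) = -56 - 2*D)
X(21, -1) + S(-11) = -3*21*(-1) + (-56 - 2*(-11)) = 63 + (-56 + 22) = 63 - 34 = 29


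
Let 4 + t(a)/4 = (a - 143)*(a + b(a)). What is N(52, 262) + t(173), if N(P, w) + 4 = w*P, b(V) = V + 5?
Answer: 55724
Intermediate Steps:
b(V) = 5 + V
t(a) = -16 + 4*(-143 + a)*(5 + 2*a) (t(a) = -16 + 4*((a - 143)*(a + (5 + a))) = -16 + 4*((-143 + a)*(5 + 2*a)) = -16 + 4*(-143 + a)*(5 + 2*a))
N(P, w) = -4 + P*w (N(P, w) = -4 + w*P = -4 + P*w)
N(52, 262) + t(173) = (-4 + 52*262) + (-2876 - 1124*173 + 8*173²) = (-4 + 13624) + (-2876 - 194452 + 8*29929) = 13620 + (-2876 - 194452 + 239432) = 13620 + 42104 = 55724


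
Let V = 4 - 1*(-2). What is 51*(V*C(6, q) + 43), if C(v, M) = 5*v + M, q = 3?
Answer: 12291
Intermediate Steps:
C(v, M) = M + 5*v
V = 6 (V = 4 + 2 = 6)
51*(V*C(6, q) + 43) = 51*(6*(3 + 5*6) + 43) = 51*(6*(3 + 30) + 43) = 51*(6*33 + 43) = 51*(198 + 43) = 51*241 = 12291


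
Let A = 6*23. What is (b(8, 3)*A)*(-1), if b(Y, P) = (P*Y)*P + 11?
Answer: -11454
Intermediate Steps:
A = 138
b(Y, P) = 11 + Y*P**2 (b(Y, P) = Y*P**2 + 11 = 11 + Y*P**2)
(b(8, 3)*A)*(-1) = ((11 + 8*3**2)*138)*(-1) = ((11 + 8*9)*138)*(-1) = ((11 + 72)*138)*(-1) = (83*138)*(-1) = 11454*(-1) = -11454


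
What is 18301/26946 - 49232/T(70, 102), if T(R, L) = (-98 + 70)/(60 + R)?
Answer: 43114805947/188622 ≈ 2.2858e+5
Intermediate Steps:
T(R, L) = -28/(60 + R)
18301/26946 - 49232/T(70, 102) = 18301/26946 - 49232/((-28/(60 + 70))) = 18301*(1/26946) - 49232/((-28/130)) = 18301/26946 - 49232/((-28*1/130)) = 18301/26946 - 49232/(-14/65) = 18301/26946 - 49232*(-65/14) = 18301/26946 + 1600040/7 = 43114805947/188622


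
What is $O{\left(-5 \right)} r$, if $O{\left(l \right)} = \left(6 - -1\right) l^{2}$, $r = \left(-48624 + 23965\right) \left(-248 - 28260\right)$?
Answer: $123021285100$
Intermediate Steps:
$r = 702978772$ ($r = \left(-24659\right) \left(-28508\right) = 702978772$)
$O{\left(l \right)} = 7 l^{2}$ ($O{\left(l \right)} = \left(6 + 1\right) l^{2} = 7 l^{2}$)
$O{\left(-5 \right)} r = 7 \left(-5\right)^{2} \cdot 702978772 = 7 \cdot 25 \cdot 702978772 = 175 \cdot 702978772 = 123021285100$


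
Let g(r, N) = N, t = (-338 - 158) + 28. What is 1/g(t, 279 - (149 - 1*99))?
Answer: 1/229 ≈ 0.0043668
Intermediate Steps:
t = -468 (t = -496 + 28 = -468)
1/g(t, 279 - (149 - 1*99)) = 1/(279 - (149 - 1*99)) = 1/(279 - (149 - 99)) = 1/(279 - 1*50) = 1/(279 - 50) = 1/229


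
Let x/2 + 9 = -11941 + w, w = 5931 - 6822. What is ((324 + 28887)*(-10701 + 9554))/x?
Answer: 33505017/25682 ≈ 1304.6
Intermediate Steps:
w = -891
x = -25682 (x = -18 + 2*(-11941 - 891) = -18 + 2*(-12832) = -18 - 25664 = -25682)
((324 + 28887)*(-10701 + 9554))/x = ((324 + 28887)*(-10701 + 9554))/(-25682) = (29211*(-1147))*(-1/25682) = -33505017*(-1/25682) = 33505017/25682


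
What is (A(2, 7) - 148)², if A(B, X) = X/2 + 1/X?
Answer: 4084441/196 ≈ 20839.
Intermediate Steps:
A(B, X) = 1/X + X/2 (A(B, X) = X*(½) + 1/X = X/2 + 1/X = 1/X + X/2)
(A(2, 7) - 148)² = ((1/7 + (½)*7) - 148)² = ((⅐ + 7/2) - 148)² = (51/14 - 148)² = (-2021/14)² = 4084441/196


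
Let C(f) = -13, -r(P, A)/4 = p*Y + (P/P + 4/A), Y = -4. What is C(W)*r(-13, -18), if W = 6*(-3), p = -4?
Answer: 7852/9 ≈ 872.44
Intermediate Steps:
W = -18
r(P, A) = -68 - 16/A (r(P, A) = -4*(-4*(-4) + (P/P + 4/A)) = -4*(16 + (1 + 4/A)) = -4*(17 + 4/A) = -68 - 16/A)
C(W)*r(-13, -18) = -13*(-68 - 16/(-18)) = -13*(-68 - 16*(-1/18)) = -13*(-68 + 8/9) = -13*(-604/9) = 7852/9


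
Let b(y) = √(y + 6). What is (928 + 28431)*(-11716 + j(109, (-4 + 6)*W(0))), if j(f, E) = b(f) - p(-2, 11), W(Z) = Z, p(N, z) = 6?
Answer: -344146198 + 29359*√115 ≈ -3.4383e+8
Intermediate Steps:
b(y) = √(6 + y)
j(f, E) = -6 + √(6 + f) (j(f, E) = √(6 + f) - 1*6 = √(6 + f) - 6 = -6 + √(6 + f))
(928 + 28431)*(-11716 + j(109, (-4 + 6)*W(0))) = (928 + 28431)*(-11716 + (-6 + √(6 + 109))) = 29359*(-11716 + (-6 + √115)) = 29359*(-11722 + √115) = -344146198 + 29359*√115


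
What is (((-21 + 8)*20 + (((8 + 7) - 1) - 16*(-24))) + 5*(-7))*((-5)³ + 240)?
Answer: 11845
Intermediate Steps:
(((-21 + 8)*20 + (((8 + 7) - 1) - 16*(-24))) + 5*(-7))*((-5)³ + 240) = ((-13*20 + ((15 - 1) + 384)) - 35)*(-125 + 240) = ((-260 + (14 + 384)) - 35)*115 = ((-260 + 398) - 35)*115 = (138 - 35)*115 = 103*115 = 11845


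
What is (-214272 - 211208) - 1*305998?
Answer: -731478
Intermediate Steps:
(-214272 - 211208) - 1*305998 = -425480 - 305998 = -731478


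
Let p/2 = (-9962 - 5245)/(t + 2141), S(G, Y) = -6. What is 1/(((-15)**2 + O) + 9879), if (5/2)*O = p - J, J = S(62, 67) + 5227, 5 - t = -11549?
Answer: 22825/182935794 ≈ 0.00012477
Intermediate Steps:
t = 11554 (t = 5 - 1*(-11549) = 5 + 11549 = 11554)
p = -10138/4565 (p = 2*((-9962 - 5245)/(11554 + 2141)) = 2*(-15207/13695) = 2*(-15207*1/13695) = 2*(-5069/4565) = -10138/4565 ≈ -2.2208)
J = 5221 (J = -6 + 5227 = 5221)
O = -47688006/22825 (O = 2*(-10138/4565 - 1*5221)/5 = 2*(-10138/4565 - 5221)/5 = (2/5)*(-23844003/4565) = -47688006/22825 ≈ -2089.3)
1/(((-15)**2 + O) + 9879) = 1/(((-15)**2 - 47688006/22825) + 9879) = 1/((225 - 47688006/22825) + 9879) = 1/(-42552381/22825 + 9879) = 1/(182935794/22825) = 22825/182935794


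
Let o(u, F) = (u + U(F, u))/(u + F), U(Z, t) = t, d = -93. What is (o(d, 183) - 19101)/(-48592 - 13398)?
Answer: 143273/464925 ≈ 0.30816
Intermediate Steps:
o(u, F) = 2*u/(F + u) (o(u, F) = (u + u)/(u + F) = (2*u)/(F + u) = 2*u/(F + u))
(o(d, 183) - 19101)/(-48592 - 13398) = (2*(-93)/(183 - 93) - 19101)/(-48592 - 13398) = (2*(-93)/90 - 19101)/(-61990) = (2*(-93)*(1/90) - 19101)*(-1/61990) = (-31/15 - 19101)*(-1/61990) = -286546/15*(-1/61990) = 143273/464925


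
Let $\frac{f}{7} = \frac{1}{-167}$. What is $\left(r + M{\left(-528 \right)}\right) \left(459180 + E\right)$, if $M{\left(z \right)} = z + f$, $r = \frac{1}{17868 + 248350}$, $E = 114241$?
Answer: $- \frac{13461575044198067}{44458406} \approx -3.0279 \cdot 10^{8}$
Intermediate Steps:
$r = \frac{1}{266218} \approx 3.7563 \cdot 10^{-6}$
$f = - \frac{7}{167}$ ($f = \frac{7}{-167} = 7 \left(- \frac{1}{167}\right) = - \frac{7}{167} \approx -0.041916$)
$M{\left(z \right)} = - \frac{7}{167} + z$ ($M{\left(z \right)} = z - \frac{7}{167} = - \frac{7}{167} + z$)
$\left(r + M{\left(-528 \right)}\right) \left(459180 + E\right) = \left(\frac{1}{266218} - \frac{88183}{167}\right) \left(459180 + 114241\right) = \left(\frac{1}{266218} - \frac{88183}{167}\right) 573421 = \left(- \frac{23475901727}{44458406}\right) 573421 = - \frac{13461575044198067}{44458406}$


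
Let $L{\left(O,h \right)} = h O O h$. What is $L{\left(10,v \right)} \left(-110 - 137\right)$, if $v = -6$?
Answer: $-889200$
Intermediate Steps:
$L{\left(O,h \right)} = O^{2} h^{2}$ ($L{\left(O,h \right)} = O h O h = O^{2} h^{2}$)
$L{\left(10,v \right)} \left(-110 - 137\right) = 10^{2} \left(-6\right)^{2} \left(-110 - 137\right) = 100 \cdot 36 \left(-247\right) = 3600 \left(-247\right) = -889200$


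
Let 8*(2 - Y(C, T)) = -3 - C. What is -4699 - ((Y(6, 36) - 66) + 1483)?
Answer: -48953/8 ≈ -6119.1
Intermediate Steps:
Y(C, T) = 19/8 + C/8 (Y(C, T) = 2 - (-3 - C)/8 = 2 + (3/8 + C/8) = 19/8 + C/8)
-4699 - ((Y(6, 36) - 66) + 1483) = -4699 - (((19/8 + (⅛)*6) - 66) + 1483) = -4699 - (((19/8 + ¾) - 66) + 1483) = -4699 - ((25/8 - 66) + 1483) = -4699 - (-503/8 + 1483) = -4699 - 1*11361/8 = -4699 - 11361/8 = -48953/8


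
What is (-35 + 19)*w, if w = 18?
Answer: -288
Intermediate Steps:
(-35 + 19)*w = (-35 + 19)*18 = -16*18 = -288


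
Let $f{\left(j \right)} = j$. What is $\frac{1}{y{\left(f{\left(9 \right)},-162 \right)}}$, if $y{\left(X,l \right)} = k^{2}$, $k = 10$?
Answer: $\frac{1}{100} \approx 0.01$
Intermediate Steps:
$y{\left(X,l \right)} = 100$ ($y{\left(X,l \right)} = 10^{2} = 100$)
$\frac{1}{y{\left(f{\left(9 \right)},-162 \right)}} = \frac{1}{100}$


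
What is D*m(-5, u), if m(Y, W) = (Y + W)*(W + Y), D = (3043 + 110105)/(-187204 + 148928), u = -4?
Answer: -327321/1367 ≈ -239.44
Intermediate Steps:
D = -4041/1367 (D = 113148/(-38276) = 113148*(-1/38276) = -4041/1367 ≈ -2.9561)
m(Y, W) = (W + Y)² (m(Y, W) = (W + Y)*(W + Y) = (W + Y)²)
D*m(-5, u) = -4041*(-4 - 5)²/1367 = -4041/1367*(-9)² = -4041/1367*81 = -327321/1367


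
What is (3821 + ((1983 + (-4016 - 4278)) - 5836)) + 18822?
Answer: 10496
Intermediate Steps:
(3821 + ((1983 + (-4016 - 4278)) - 5836)) + 18822 = (3821 + ((1983 - 8294) - 5836)) + 18822 = (3821 + (-6311 - 5836)) + 18822 = (3821 - 12147) + 18822 = -8326 + 18822 = 10496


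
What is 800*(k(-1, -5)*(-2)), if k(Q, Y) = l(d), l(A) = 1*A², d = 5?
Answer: -40000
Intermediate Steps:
l(A) = A²
k(Q, Y) = 25 (k(Q, Y) = 5² = 25)
800*(k(-1, -5)*(-2)) = 800*(25*(-2)) = 800*(-50) = -40000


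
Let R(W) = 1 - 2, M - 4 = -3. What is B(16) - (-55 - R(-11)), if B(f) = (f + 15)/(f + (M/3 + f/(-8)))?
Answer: 2415/43 ≈ 56.163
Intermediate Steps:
M = 1 (M = 4 - 3 = 1)
B(f) = (15 + f)/(1/3 + 7*f/8) (B(f) = (f + 15)/(f + (1/3 + f/(-8))) = (15 + f)/(f + (1*(1/3) + f*(-1/8))) = (15 + f)/(f + (1/3 - f/8)) = (15 + f)/(1/3 + 7*f/8))
R(W) = -1
B(16) - (-55 - R(-11)) = 24*(15 + 16)/(8 + 21*16) - (-55 - 1*(-1)) = 24*31/(8 + 336) - (-55 + 1) = 24*31/344 - 1*(-54) = 24*(1/344)*31 + 54 = 93/43 + 54 = 2415/43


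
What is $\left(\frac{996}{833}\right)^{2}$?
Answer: $\frac{992016}{693889} \approx 1.4296$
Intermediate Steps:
$\left(\frac{996}{833}\right)^{2} = \frac{992016}{693889}$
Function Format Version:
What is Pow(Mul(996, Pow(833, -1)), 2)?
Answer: Rational(992016, 693889) ≈ 1.4296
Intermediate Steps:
Pow(Mul(996, Pow(833, -1)), 2) = Pow(Mul(996, Rational(1, 833)), 2) = Pow(Rational(996, 833), 2) = Rational(992016, 693889)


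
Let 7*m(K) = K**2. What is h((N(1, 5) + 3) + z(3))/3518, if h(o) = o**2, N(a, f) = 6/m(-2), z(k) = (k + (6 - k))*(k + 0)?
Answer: 3969/14072 ≈ 0.28205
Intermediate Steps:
m(K) = K**2/7
z(k) = 6*k
N(a, f) = 21/2 (N(a, f) = 6/(((1/7)*(-2)**2)) = 6/(((1/7)*4)) = 6/(4/7) = 6*(7/4) = 21/2)
h((N(1, 5) + 3) + z(3))/3518 = ((21/2 + 3) + 6*3)**2/3518 = (27/2 + 18)**2*(1/3518) = (63/2)**2*(1/3518) = (3969/4)*(1/3518) = 3969/14072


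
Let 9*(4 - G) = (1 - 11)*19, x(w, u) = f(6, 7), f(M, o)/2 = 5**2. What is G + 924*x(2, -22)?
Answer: 416026/9 ≈ 46225.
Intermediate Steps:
f(M, o) = 50 (f(M, o) = 2*5**2 = 2*25 = 50)
x(w, u) = 50
G = 226/9 (G = 4 - (1 - 11)*19/9 = 4 - (-10)*19/9 = 4 - 1/9*(-190) = 4 + 190/9 = 226/9 ≈ 25.111)
G + 924*x(2, -22) = 226/9 + 924*50 = 226/9 + 46200 = 416026/9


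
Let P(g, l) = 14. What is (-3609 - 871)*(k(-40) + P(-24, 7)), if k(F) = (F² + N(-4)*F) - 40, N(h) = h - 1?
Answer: -7947520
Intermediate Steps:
N(h) = -1 + h
k(F) = -40 + F² - 5*F (k(F) = (F² + (-1 - 4)*F) - 40 = (F² - 5*F) - 40 = -40 + F² - 5*F)
(-3609 - 871)*(k(-40) + P(-24, 7)) = (-3609 - 871)*((-40 + (-40)² - 5*(-40)) + 14) = -4480*((-40 + 1600 + 200) + 14) = -4480*(1760 + 14) = -4480*1774 = -7947520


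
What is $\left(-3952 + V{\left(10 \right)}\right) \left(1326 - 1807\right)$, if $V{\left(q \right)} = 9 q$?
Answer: $1857622$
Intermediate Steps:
$\left(-3952 + V{\left(10 \right)}\right) \left(1326 - 1807\right) = \left(-3952 + 9 \cdot 10\right) \left(1326 - 1807\right) = \left(-3952 + 90\right) \left(-481\right) = \left(-3862\right) \left(-481\right) = 1857622$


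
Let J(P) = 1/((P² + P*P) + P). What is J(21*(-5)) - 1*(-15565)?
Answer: 341573926/21945 ≈ 15565.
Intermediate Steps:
J(P) = 1/(P + 2*P²) (J(P) = 1/((P² + P²) + P) = 1/(2*P² + P) = 1/(P + 2*P²))
J(21*(-5)) - 1*(-15565) = 1/(((21*(-5)))*(1 + 2*(21*(-5)))) - 1*(-15565) = 1/((-105)*(1 + 2*(-105))) + 15565 = -1/(105*(1 - 210)) + 15565 = -1/105/(-209) + 15565 = -1/105*(-1/209) + 15565 = 1/21945 + 15565 = 341573926/21945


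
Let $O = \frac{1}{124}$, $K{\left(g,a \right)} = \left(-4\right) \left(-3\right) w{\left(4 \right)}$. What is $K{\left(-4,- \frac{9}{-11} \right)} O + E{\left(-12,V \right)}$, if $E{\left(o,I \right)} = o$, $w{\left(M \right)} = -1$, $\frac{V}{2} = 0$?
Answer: $- \frac{375}{31} \approx -12.097$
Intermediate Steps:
$V = 0$ ($V = 2 \cdot 0 = 0$)
$K{\left(g,a \right)} = -12$ ($K{\left(g,a \right)} = \left(-4\right) \left(-3\right) \left(-1\right) = 12 \left(-1\right) = -12$)
$O = \frac{1}{124} \approx 0.0080645$
$K{\left(-4,- \frac{9}{-11} \right)} O + E{\left(-12,V \right)} = \left(-12\right) \frac{1}{124} - 12 = - \frac{3}{31} - 12 = - \frac{375}{31}$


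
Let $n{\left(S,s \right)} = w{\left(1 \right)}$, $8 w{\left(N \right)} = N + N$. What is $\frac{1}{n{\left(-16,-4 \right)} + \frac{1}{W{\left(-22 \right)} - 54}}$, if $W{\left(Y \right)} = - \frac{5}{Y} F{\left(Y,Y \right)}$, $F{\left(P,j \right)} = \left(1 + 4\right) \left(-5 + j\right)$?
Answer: $\frac{7452}{1775} \approx 4.1983$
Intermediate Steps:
$F{\left(P,j \right)} = -25 + 5 j$ ($F{\left(P,j \right)} = 5 \left(-5 + j\right) = -25 + 5 j$)
$W{\left(Y \right)} = - \frac{5 \left(-25 + 5 Y\right)}{Y}$ ($W{\left(Y \right)} = - \frac{5}{Y} \left(-25 + 5 Y\right) = - \frac{5 \left(-25 + 5 Y\right)}{Y}$)
$w{\left(N \right)} = \frac{N}{4}$ ($w{\left(N \right)} = \frac{N + N}{8} = \frac{2 N}{8} = \frac{N}{4}$)
$n{\left(S,s \right)} = \frac{1}{4}$ ($n{\left(S,s \right)} = \frac{1}{4} \cdot 1 = \frac{1}{4}$)
$\frac{1}{n{\left(-16,-4 \right)} + \frac{1}{W{\left(-22 \right)} - 54}} = \frac{1}{\frac{1}{4} + \frac{1}{\left(-25 + \frac{125}{-22}\right) - 54}} = \frac{1}{\frac{1}{4} + \frac{1}{\left(-25 + 125 \left(- \frac{1}{22}\right)\right) - 54}} = \frac{1}{\frac{1}{4} + \frac{1}{\left(-25 - \frac{125}{22}\right) - 54}} = \frac{1}{\frac{1}{4} + \frac{1}{- \frac{675}{22} - 54}} = \frac{1}{\frac{1}{4} + \frac{1}{- \frac{1863}{22}}} = \frac{1}{\frac{1}{4} - \frac{22}{1863}} = \frac{1}{\frac{1775}{7452}} = \frac{7452}{1775}$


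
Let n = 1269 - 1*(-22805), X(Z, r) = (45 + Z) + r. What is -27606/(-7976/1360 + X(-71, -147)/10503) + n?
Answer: 7025336738/244207 ≈ 28768.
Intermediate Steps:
X(Z, r) = 45 + Z + r
n = 24074 (n = 1269 + 22805 = 24074)
-27606/(-7976/1360 + X(-71, -147)/10503) + n = -27606/(-7976/1360 + (45 - 71 - 147)/10503) + 24074 = -27606/(-7976*1/1360 - 173*1/10503) + 24074 = -27606/(-997/170 - 173/10503) + 24074 = -27606/(-10500901/1785510) + 24074 = -27606*(-1785510/10500901) + 24074 = 1146297420/244207 + 24074 = 7025336738/244207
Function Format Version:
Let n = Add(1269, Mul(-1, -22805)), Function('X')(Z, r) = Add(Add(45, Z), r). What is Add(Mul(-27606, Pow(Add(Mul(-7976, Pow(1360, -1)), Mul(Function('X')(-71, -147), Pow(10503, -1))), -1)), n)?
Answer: Rational(7025336738, 244207) ≈ 28768.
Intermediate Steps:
Function('X')(Z, r) = Add(45, Z, r)
n = 24074 (n = Add(1269, 22805) = 24074)
Add(Mul(-27606, Pow(Add(Mul(-7976, Pow(1360, -1)), Mul(Function('X')(-71, -147), Pow(10503, -1))), -1)), n) = Add(Mul(-27606, Pow(Add(Mul(-7976, Pow(1360, -1)), Mul(Add(45, -71, -147), Pow(10503, -1))), -1)), 24074) = Add(Mul(-27606, Pow(Add(Mul(-7976, Rational(1, 1360)), Mul(-173, Rational(1, 10503))), -1)), 24074) = Add(Mul(-27606, Pow(Add(Rational(-997, 170), Rational(-173, 10503)), -1)), 24074) = Add(Mul(-27606, Pow(Rational(-10500901, 1785510), -1)), 24074) = Add(Mul(-27606, Rational(-1785510, 10500901)), 24074) = Add(Rational(1146297420, 244207), 24074) = Rational(7025336738, 244207)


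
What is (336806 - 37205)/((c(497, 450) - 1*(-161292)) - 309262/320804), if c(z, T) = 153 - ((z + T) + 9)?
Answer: 48056599602/25742601947 ≈ 1.8668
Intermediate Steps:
c(z, T) = 144 - T - z (c(z, T) = 153 - ((T + z) + 9) = 153 - (9 + T + z) = 153 + (-9 - T - z) = 144 - T - z)
(336806 - 37205)/((c(497, 450) - 1*(-161292)) - 309262/320804) = (336806 - 37205)/(((144 - 1*450 - 1*497) - 1*(-161292)) - 309262/320804) = 299601/(((144 - 450 - 497) + 161292) - 309262*1/320804) = 299601/((-803 + 161292) - 154631/160402) = 299601/(160489 - 154631/160402) = 299601/(25742601947/160402) = 299601*(160402/25742601947) = 48056599602/25742601947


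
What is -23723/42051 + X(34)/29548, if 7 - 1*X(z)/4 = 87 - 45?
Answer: -176713586/310630737 ≈ -0.56889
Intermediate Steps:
X(z) = -140 (X(z) = 28 - 4*(87 - 45) = 28 - 4*42 = 28 - 168 = -140)
-23723/42051 + X(34)/29548 = -23723/42051 - 140/29548 = -23723*1/42051 - 140*1/29548 = -23723/42051 - 35/7387 = -176713586/310630737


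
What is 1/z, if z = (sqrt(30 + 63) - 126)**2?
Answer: (126 - sqrt(93))**(-2) ≈ 7.3862e-5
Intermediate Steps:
z = (-126 + sqrt(93))**2 (z = (sqrt(93) - 126)**2 = (-126 + sqrt(93))**2 ≈ 13539.)
1/z = 1/((126 - sqrt(93))**2) = (126 - sqrt(93))**(-2)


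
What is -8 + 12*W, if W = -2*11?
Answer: -272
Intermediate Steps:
W = -22
-8 + 12*W = -8 + 12*(-22) = -8 - 264 = -272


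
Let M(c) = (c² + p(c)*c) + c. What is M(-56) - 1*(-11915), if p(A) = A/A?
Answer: 14939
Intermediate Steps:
p(A) = 1
M(c) = c² + 2*c (M(c) = (c² + 1*c) + c = (c² + c) + c = (c + c²) + c = c² + 2*c)
M(-56) - 1*(-11915) = -56*(2 - 56) - 1*(-11915) = -56*(-54) + 11915 = 3024 + 11915 = 14939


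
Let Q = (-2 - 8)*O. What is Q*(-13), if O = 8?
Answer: 1040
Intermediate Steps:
Q = -80 (Q = (-2 - 8)*8 = -10*8 = -80)
Q*(-13) = -80*(-13) = 1040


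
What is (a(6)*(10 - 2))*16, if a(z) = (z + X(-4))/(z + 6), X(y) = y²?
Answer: 704/3 ≈ 234.67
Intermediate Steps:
a(z) = (16 + z)/(6 + z) (a(z) = (z + (-4)²)/(z + 6) = (z + 16)/(6 + z) = (16 + z)/(6 + z))
(a(6)*(10 - 2))*16 = (((16 + 6)/(6 + 6))*(10 - 2))*16 = ((22/12)*8)*16 = (((1/12)*22)*8)*16 = ((11/6)*8)*16 = (44/3)*16 = 704/3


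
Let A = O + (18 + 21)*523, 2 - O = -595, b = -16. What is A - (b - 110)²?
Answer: 5118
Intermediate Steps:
O = 597 (O = 2 - 1*(-595) = 2 + 595 = 597)
A = 20994 (A = 597 + (18 + 21)*523 = 597 + 39*523 = 597 + 20397 = 20994)
A - (b - 110)² = 20994 - (-16 - 110)² = 20994 - 1*(-126)² = 20994 - 1*15876 = 20994 - 15876 = 5118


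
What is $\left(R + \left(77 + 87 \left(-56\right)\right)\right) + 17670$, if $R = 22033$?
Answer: $34908$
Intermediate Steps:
$\left(R + \left(77 + 87 \left(-56\right)\right)\right) + 17670 = \left(22033 + \left(77 + 87 \left(-56\right)\right)\right) + 17670 = \left(22033 + \left(77 - 4872\right)\right) + 17670 = \left(22033 - 4795\right) + 17670 = 17238 + 17670 = 34908$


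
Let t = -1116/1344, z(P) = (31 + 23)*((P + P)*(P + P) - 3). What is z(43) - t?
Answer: 44712957/112 ≈ 3.9922e+5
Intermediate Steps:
z(P) = -162 + 216*P² (z(P) = 54*((2*P)*(2*P) - 3) = 54*(4*P² - 3) = 54*(-3 + 4*P²) = -162 + 216*P²)
t = -93/112 (t = -1116*1/1344 = -93/112 ≈ -0.83036)
z(43) - t = (-162 + 216*43²) - 1*(-93/112) = (-162 + 216*1849) + 93/112 = (-162 + 399384) + 93/112 = 399222 + 93/112 = 44712957/112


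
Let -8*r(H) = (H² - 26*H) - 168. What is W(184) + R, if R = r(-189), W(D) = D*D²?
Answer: 49795565/8 ≈ 6.2244e+6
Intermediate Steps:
W(D) = D³
r(H) = 21 - H²/8 + 13*H/4 (r(H) = -((H² - 26*H) - 168)/8 = -(-168 + H² - 26*H)/8 = 21 - H²/8 + 13*H/4)
R = -40467/8 (R = 21 - ⅛*(-189)² + (13/4)*(-189) = 21 - ⅛*35721 - 2457/4 = 21 - 35721/8 - 2457/4 = -40467/8 ≈ -5058.4)
W(184) + R = 184³ - 40467/8 = 6229504 - 40467/8 = 49795565/8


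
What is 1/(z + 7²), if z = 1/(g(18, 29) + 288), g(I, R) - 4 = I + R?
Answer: 339/16612 ≈ 0.020407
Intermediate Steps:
g(I, R) = 4 + I + R (g(I, R) = 4 + (I + R) = 4 + I + R)
z = 1/339 (z = 1/((4 + 18 + 29) + 288) = 1/(51 + 288) = 1/339 ≈ 0.0029499)
1/(z + 7²) = 1/(1/339 + 7²) = 1/(1/339 + 49) = 1/(16612/339) = 339/16612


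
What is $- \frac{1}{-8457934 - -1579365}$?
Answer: $\frac{1}{6878569} \approx 1.4538 \cdot 10^{-7}$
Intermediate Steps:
$- \frac{1}{-8457934 - -1579365} = - \frac{1}{-8457934 + \left(1579856 - 491\right)} = - \frac{1}{-8457934 + 1579365} = - \frac{1}{-6878569} = \left(-1\right) \left(- \frac{1}{6878569}\right) = \frac{1}{6878569}$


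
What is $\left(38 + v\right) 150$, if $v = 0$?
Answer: $5700$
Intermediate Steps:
$\left(38 + v\right) 150 = \left(38 + 0\right) 150 = 38 \cdot 150 = 5700$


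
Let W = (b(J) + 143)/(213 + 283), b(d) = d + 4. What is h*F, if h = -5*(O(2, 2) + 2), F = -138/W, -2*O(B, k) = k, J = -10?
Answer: 342240/137 ≈ 2498.1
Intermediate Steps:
b(d) = 4 + d
O(B, k) = -k/2
W = 137/496 (W = ((4 - 10) + 143)/(213 + 283) = (-6 + 143)/496 = 137*(1/496) = 137/496 ≈ 0.27621)
F = -68448/137 (F = -138/137/496 = -138*496/137 = -68448/137 ≈ -499.62)
h = -5 (h = -5*(-½*2 + 2) = -5*(-1 + 2) = -5*1 = -5)
h*F = -5*(-68448/137) = 342240/137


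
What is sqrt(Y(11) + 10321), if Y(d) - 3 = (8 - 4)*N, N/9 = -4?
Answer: 2*sqrt(2545) ≈ 100.90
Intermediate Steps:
N = -36 (N = 9*(-4) = -36)
Y(d) = -141 (Y(d) = 3 + (8 - 4)*(-36) = 3 + 4*(-36) = 3 - 144 = -141)
sqrt(Y(11) + 10321) = sqrt(-141 + 10321) = sqrt(10180) = 2*sqrt(2545)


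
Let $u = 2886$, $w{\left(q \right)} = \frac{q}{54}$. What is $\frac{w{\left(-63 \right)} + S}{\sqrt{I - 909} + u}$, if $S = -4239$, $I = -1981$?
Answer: $- \frac{12237121}{8331886} + \frac{432497 i \sqrt{10}}{49991316} \approx -1.4687 + 0.027358 i$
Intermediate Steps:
$w{\left(q \right)} = \frac{q}{54}$ ($w{\left(q \right)} = q \frac{1}{54} = \frac{q}{54}$)
$\frac{w{\left(-63 \right)} + S}{\sqrt{I - 909} + u} = \frac{\frac{1}{54} \left(-63\right) - 4239}{\sqrt{-1981 - 909} + 2886} = \frac{- \frac{7}{6} - 4239}{\sqrt{-2890} + 2886} = - \frac{25441}{6 \left(17 i \sqrt{10} + 2886\right)} = - \frac{25441}{6 \left(2886 + 17 i \sqrt{10}\right)}$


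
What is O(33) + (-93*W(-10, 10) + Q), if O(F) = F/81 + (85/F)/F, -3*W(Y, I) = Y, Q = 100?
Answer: -684484/3267 ≈ -209.51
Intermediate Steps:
W(Y, I) = -Y/3
O(F) = 85/F² + F/81 (O(F) = F*(1/81) + 85/F² = F/81 + 85/F² = 85/F² + F/81)
O(33) + (-93*W(-10, 10) + Q) = (85/33² + (1/81)*33) + (-(-31)*(-10) + 100) = (85*(1/1089) + 11/27) + (-93*10/3 + 100) = (85/1089 + 11/27) + (-310 + 100) = 1586/3267 - 210 = -684484/3267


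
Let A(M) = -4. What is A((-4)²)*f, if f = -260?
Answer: 1040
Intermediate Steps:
A((-4)²)*f = -4*(-260) = 1040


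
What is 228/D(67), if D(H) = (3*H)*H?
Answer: 76/4489 ≈ 0.016930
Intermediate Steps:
D(H) = 3*H²
228/D(67) = 228/((3*67²)) = 228/((3*4489)) = 228/13467 = 228*(1/13467) = 76/4489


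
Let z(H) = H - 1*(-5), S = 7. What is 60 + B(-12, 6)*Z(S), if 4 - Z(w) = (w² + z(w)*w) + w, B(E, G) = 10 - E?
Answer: -2932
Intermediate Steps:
z(H) = 5 + H (z(H) = H + 5 = 5 + H)
Z(w) = 4 - w - w² - w*(5 + w) (Z(w) = 4 - ((w² + (5 + w)*w) + w) = 4 - ((w² + w*(5 + w)) + w) = 4 - (w + w² + w*(5 + w)) = 4 + (-w - w² - w*(5 + w)) = 4 - w - w² - w*(5 + w))
60 + B(-12, 6)*Z(S) = 60 + (10 - 1*(-12))*(4 - 6*7 - 2*7²) = 60 + (10 + 12)*(4 - 42 - 2*49) = 60 + 22*(4 - 42 - 98) = 60 + 22*(-136) = 60 - 2992 = -2932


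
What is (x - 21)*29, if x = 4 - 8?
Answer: -725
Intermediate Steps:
x = -4
(x - 21)*29 = (-4 - 21)*29 = -25*29 = -725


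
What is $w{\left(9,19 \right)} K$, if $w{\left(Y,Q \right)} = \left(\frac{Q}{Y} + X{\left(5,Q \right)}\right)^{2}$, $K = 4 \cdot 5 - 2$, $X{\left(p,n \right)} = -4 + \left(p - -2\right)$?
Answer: $\frac{4232}{9} \approx 470.22$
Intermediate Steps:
$X{\left(p,n \right)} = -2 + p$ ($X{\left(p,n \right)} = -4 + \left(p + 2\right) = -4 + \left(2 + p\right) = -2 + p$)
$K = 18$ ($K = 20 - 2 = 18$)
$w{\left(Y,Q \right)} = \left(3 + \frac{Q}{Y}\right)^{2}$ ($w{\left(Y,Q \right)} = \left(\frac{Q}{Y} + \left(-2 + 5\right)\right)^{2} = \left(\frac{Q}{Y} + 3\right)^{2} = \left(3 + \frac{Q}{Y}\right)^{2}$)
$w{\left(9,19 \right)} K = \frac{\left(19 + 3 \cdot 9\right)^{2}}{81} \cdot 18 = \frac{\left(19 + 27\right)^{2}}{81} \cdot 18 = \frac{46^{2}}{81} \cdot 18 = \frac{1}{81} \cdot 2116 \cdot 18 = \frac{2116}{81} \cdot 18 = \frac{4232}{9}$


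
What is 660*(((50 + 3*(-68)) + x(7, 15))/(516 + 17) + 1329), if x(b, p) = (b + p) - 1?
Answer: 467427840/533 ≈ 8.7698e+5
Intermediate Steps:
x(b, p) = -1 + b + p
660*(((50 + 3*(-68)) + x(7, 15))/(516 + 17) + 1329) = 660*(((50 + 3*(-68)) + (-1 + 7 + 15))/(516 + 17) + 1329) = 660*(((50 - 204) + 21)/533 + 1329) = 660*((-154 + 21)*(1/533) + 1329) = 660*(-133*1/533 + 1329) = 660*(-133/533 + 1329) = 660*(708224/533) = 467427840/533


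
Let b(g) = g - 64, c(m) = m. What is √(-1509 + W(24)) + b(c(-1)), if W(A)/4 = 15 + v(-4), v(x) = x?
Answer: -65 + I*√1465 ≈ -65.0 + 38.275*I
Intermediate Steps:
b(g) = -64 + g
W(A) = 44 (W(A) = 4*(15 - 4) = 4*11 = 44)
√(-1509 + W(24)) + b(c(-1)) = √(-1509 + 44) + (-64 - 1) = √(-1465) - 65 = I*√1465 - 65 = -65 + I*√1465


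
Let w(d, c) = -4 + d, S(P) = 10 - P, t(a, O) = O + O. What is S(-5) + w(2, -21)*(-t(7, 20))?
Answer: 95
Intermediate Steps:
t(a, O) = 2*O
S(-5) + w(2, -21)*(-t(7, 20)) = (10 - 1*(-5)) + (-4 + 2)*(-2*20) = (10 + 5) - (-2)*40 = 15 - 2*(-40) = 15 + 80 = 95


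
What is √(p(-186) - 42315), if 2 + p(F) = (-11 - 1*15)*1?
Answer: I*√42343 ≈ 205.77*I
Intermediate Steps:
p(F) = -28 (p(F) = -2 + (-11 - 1*15)*1 = -2 + (-11 - 15)*1 = -2 - 26*1 = -2 - 26 = -28)
√(p(-186) - 42315) = √(-28 - 42315) = √(-42343) = I*√42343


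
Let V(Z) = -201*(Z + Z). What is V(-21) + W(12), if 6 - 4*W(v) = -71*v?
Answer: 17313/2 ≈ 8656.5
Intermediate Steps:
V(Z) = -402*Z
W(v) = 3/2 + 71*v/4 (W(v) = 3/2 - (-71)*v/4 = 3/2 + 71*v/4)
V(-21) + W(12) = -402*(-21) + (3/2 + (71/4)*12) = 8442 + (3/2 + 213) = 8442 + 429/2 = 17313/2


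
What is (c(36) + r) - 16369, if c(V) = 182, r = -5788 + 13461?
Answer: -8514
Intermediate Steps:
r = 7673
(c(36) + r) - 16369 = (182 + 7673) - 16369 = 7855 - 16369 = -8514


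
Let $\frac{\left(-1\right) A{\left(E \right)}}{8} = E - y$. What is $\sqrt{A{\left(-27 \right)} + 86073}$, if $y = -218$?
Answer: $\sqrt{84545} \approx 290.77$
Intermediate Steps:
$A{\left(E \right)} = -1744 - 8 E$ ($A{\left(E \right)} = - 8 \left(E - -218\right) = - 8 \left(E + 218\right) = - 8 \left(218 + E\right) = -1744 - 8 E$)
$\sqrt{A{\left(-27 \right)} + 86073} = \sqrt{\left(-1744 - -216\right) + 86073} = \sqrt{\left(-1744 + 216\right) + 86073} = \sqrt{-1528 + 86073} = \sqrt{84545}$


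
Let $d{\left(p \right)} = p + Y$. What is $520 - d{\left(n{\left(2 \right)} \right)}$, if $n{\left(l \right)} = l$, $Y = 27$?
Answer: $491$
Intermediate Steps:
$d{\left(p \right)} = 27 + p$ ($d{\left(p \right)} = p + 27 = 27 + p$)
$520 - d{\left(n{\left(2 \right)} \right)} = 520 - \left(27 + 2\right) = 520 - 29 = 491$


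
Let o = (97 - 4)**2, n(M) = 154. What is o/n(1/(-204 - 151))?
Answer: 8649/154 ≈ 56.162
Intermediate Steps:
o = 8649 (o = 93**2 = 8649)
o/n(1/(-204 - 151)) = 8649/154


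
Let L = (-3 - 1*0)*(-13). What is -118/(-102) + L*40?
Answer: 79619/51 ≈ 1561.2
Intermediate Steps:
L = 39 (L = (-3 + 0)*(-13) = -3*(-13) = 39)
-118/(-102) + L*40 = -118/(-102) + 39*40 = -118*(-1/102) + 1560 = 59/51 + 1560 = 79619/51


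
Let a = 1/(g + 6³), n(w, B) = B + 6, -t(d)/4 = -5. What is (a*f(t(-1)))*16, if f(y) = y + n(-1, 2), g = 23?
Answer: 448/239 ≈ 1.8745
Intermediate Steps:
t(d) = 20 (t(d) = -4*(-5) = 20)
n(w, B) = 6 + B
f(y) = 8 + y (f(y) = y + (6 + 2) = y + 8 = 8 + y)
a = 1/239 (a = 1/(23 + 6³) = 1/(23 + 216) = 1/239 ≈ 0.0041841)
(a*f(t(-1)))*16 = ((8 + 20)/239)*16 = ((1/239)*28)*16 = (28/239)*16 = 448/239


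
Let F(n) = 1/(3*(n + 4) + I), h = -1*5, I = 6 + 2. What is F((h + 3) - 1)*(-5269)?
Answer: -479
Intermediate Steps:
I = 8
h = -5
F(n) = 1/(20 + 3*n) (F(n) = 1/(3*(n + 4) + 8) = 1/(3*(4 + n) + 8) = 1/((12 + 3*n) + 8) = 1/(20 + 3*n))
F((h + 3) - 1)*(-5269) = -5269/(20 + 3*((-5 + 3) - 1)) = -5269/(20 + 3*(-2 - 1)) = -5269/(20 + 3*(-3)) = -5269/(20 - 9) = -5269/11 = (1/11)*(-5269) = -479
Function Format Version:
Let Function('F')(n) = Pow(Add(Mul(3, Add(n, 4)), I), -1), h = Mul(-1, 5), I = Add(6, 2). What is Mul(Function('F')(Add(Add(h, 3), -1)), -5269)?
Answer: -479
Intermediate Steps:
I = 8
h = -5
Function('F')(n) = Pow(Add(20, Mul(3, n)), -1) (Function('F')(n) = Pow(Add(Mul(3, Add(n, 4)), 8), -1) = Pow(Add(Mul(3, Add(4, n)), 8), -1) = Pow(Add(Add(12, Mul(3, n)), 8), -1) = Pow(Add(20, Mul(3, n)), -1))
Mul(Function('F')(Add(Add(h, 3), -1)), -5269) = Mul(Pow(Add(20, Mul(3, Add(Add(-5, 3), -1))), -1), -5269) = Mul(Pow(Add(20, Mul(3, Add(-2, -1))), -1), -5269) = Mul(Pow(Add(20, Mul(3, -3)), -1), -5269) = Mul(Pow(Add(20, -9), -1), -5269) = Mul(Pow(11, -1), -5269) = Mul(Rational(1, 11), -5269) = -479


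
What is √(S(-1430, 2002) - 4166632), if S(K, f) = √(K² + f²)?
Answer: √(-4166632 + 286*√74) ≈ 2040.6*I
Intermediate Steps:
√(S(-1430, 2002) - 4166632) = √(√((-1430)² + 2002²) - 4166632) = √(√(2044900 + 4008004) - 4166632) = √(√6052904 - 4166632) = √(286*√74 - 4166632) = √(-4166632 + 286*√74)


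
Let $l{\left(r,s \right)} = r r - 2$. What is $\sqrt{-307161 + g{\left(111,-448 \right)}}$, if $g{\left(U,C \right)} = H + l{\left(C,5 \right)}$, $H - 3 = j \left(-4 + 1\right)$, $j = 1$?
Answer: $i \sqrt{106459} \approx 326.28 i$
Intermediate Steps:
$l{\left(r,s \right)} = -2 + r^{2}$ ($l{\left(r,s \right)} = r^{2} - 2 = -2 + r^{2}$)
$H = 0$ ($H = 3 + 1 \left(-4 + 1\right) = 3 + 1 \left(-3\right) = 3 - 3 = 0$)
$g{\left(U,C \right)} = -2 + C^{2}$ ($g{\left(U,C \right)} = 0 + \left(-2 + C^{2}\right) = -2 + C^{2}$)
$\sqrt{-307161 + g{\left(111,-448 \right)}} = \sqrt{-307161 - \left(2 - \left(-448\right)^{2}\right)} = \sqrt{-307161 + \left(-2 + 200704\right)} = \sqrt{-307161 + 200702} = \sqrt{-106459} = i \sqrt{106459}$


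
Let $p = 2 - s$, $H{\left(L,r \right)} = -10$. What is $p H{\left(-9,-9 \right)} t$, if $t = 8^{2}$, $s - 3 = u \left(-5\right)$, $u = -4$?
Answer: $13440$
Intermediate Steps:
$s = 23$ ($s = 3 - -20 = 3 + 20 = 23$)
$t = 64$
$p = -21$ ($p = 2 - 23 = -21$)
$p H{\left(-9,-9 \right)} t = \left(-21\right) \left(-10\right) 64 = 210 \cdot 64 = 13440$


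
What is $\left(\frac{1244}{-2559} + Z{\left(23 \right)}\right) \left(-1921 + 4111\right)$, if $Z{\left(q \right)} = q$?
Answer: $\frac{42057490}{853} \approx 49305.0$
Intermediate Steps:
$\left(\frac{1244}{-2559} + Z{\left(23 \right)}\right) \left(-1921 + 4111\right) = \left(\frac{1244}{-2559} + 23\right) \left(-1921 + 4111\right) = \left(1244 \left(- \frac{1}{2559}\right) + 23\right) 2190 = \left(- \frac{1244}{2559} + 23\right) 2190 = \frac{57613}{2559} \cdot 2190 = \frac{42057490}{853}$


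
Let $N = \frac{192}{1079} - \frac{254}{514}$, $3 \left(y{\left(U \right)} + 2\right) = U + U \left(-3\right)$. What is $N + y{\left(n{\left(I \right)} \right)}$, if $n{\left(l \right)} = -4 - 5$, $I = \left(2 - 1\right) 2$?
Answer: $\frac{1021523}{277303} \approx 3.6838$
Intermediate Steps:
$I = 2$ ($I = 1 \cdot 2 = 2$)
$n{\left(l \right)} = -9$ ($n{\left(l \right)} = -4 - 5 = -9$)
$y{\left(U \right)} = -2 - \frac{2 U}{3}$ ($y{\left(U \right)} = -2 + \frac{U + U \left(-3\right)}{3} = -2 + \frac{U - 3 U}{3} = -2 + \frac{\left(-2\right) U}{3} = -2 - \frac{2 U}{3}$)
$N = - \frac{87689}{277303}$ ($N = 192 \cdot \frac{1}{1079} - \frac{127}{257} = \frac{192}{1079} - \frac{127}{257} = - \frac{87689}{277303} \approx -0.31622$)
$N + y{\left(n{\left(I \right)} \right)} = - \frac{87689}{277303} - -4 = - \frac{87689}{277303} + \left(-2 + 6\right) = - \frac{87689}{277303} + 4 = \frac{1021523}{277303}$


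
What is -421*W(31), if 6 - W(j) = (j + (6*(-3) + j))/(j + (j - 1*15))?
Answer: -100198/47 ≈ -2131.9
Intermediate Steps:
W(j) = 6 - (-18 + 2*j)/(-15 + 2*j) (W(j) = 6 - (j + (6*(-3) + j))/(j + (j - 1*15)) = 6 - (j + (-18 + j))/(j + (j - 15)) = 6 - (-18 + 2*j)/(j + (-15 + j)) = 6 - (-18 + 2*j)/(-15 + 2*j))
-421*W(31) = -842*(-36 + 5*31)/(-15 + 2*31) = -842*(-36 + 155)/(-15 + 62) = -842*119/47 = -421*238/47 = -100198/47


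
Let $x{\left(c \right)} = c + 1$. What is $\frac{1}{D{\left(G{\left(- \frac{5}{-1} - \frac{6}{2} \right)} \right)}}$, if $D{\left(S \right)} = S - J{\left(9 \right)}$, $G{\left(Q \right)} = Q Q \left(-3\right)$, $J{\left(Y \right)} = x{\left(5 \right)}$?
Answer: $- \frac{1}{18} \approx -0.055556$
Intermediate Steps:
$x{\left(c \right)} = 1 + c$
$J{\left(Y \right)} = 6$ ($J{\left(Y \right)} = 1 + 5 = 6$)
$G{\left(Q \right)} = - 3 Q^{2}$ ($G{\left(Q \right)} = Q^{2} \left(-3\right) = - 3 Q^{2}$)
$D{\left(S \right)} = -6 + S$ ($D{\left(S \right)} = S - 6 = -6 + S$)
$\frac{1}{D{\left(G{\left(- \frac{5}{-1} - \frac{6}{2} \right)} \right)}} = \frac{1}{-6 - 3 \left(- \frac{5}{-1} - \frac{6}{2}\right)^{2}} = \frac{1}{-6 - 3 \left(\left(-5\right) \left(-1\right) - 3\right)^{2}} = \frac{1}{-6 - 3 \left(5 - 3\right)^{2}} = \frac{1}{-6 - 3 \cdot 2^{2}} = \frac{1}{-6 - 12} = \frac{1}{-18} = - \frac{1}{18}$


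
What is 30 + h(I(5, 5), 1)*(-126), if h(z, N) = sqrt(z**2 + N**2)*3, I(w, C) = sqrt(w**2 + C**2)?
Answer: 30 - 378*sqrt(51) ≈ -2669.5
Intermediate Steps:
I(w, C) = sqrt(C**2 + w**2)
h(z, N) = 3*sqrt(N**2 + z**2) (h(z, N) = sqrt(N**2 + z**2)*3 = 3*sqrt(N**2 + z**2))
30 + h(I(5, 5), 1)*(-126) = 30 + (3*sqrt(1**2 + (sqrt(5**2 + 5**2))**2))*(-126) = 30 + (3*sqrt(1 + (sqrt(25 + 25))**2))*(-126) = 30 + (3*sqrt(1 + (sqrt(50))**2))*(-126) = 30 + (3*sqrt(1 + (5*sqrt(2))**2))*(-126) = 30 + (3*sqrt(1 + 50))*(-126) = 30 + (3*sqrt(51))*(-126) = 30 - 378*sqrt(51)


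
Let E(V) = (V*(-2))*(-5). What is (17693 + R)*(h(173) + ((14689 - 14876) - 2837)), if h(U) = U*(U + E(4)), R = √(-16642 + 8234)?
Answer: 598465725 + 67650*I*√2102 ≈ 5.9847e+8 + 3.1016e+6*I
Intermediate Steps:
R = 2*I*√2102 (R = √(-8408) = 2*I*√2102 ≈ 91.695*I)
E(V) = 10*V (E(V) = -2*V*(-5) = 10*V)
h(U) = U*(40 + U) (h(U) = U*(U + 10*4) = U*(U + 40) = U*(40 + U))
(17693 + R)*(h(173) + ((14689 - 14876) - 2837)) = (17693 + 2*I*√2102)*(173*(40 + 173) + ((14689 - 14876) - 2837)) = (17693 + 2*I*√2102)*(173*213 + (-187 - 2837)) = (17693 + 2*I*√2102)*(36849 - 3024) = (17693 + 2*I*√2102)*33825 = 598465725 + 67650*I*√2102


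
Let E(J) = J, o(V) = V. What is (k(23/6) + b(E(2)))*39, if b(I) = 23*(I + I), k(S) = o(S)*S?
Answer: 49933/12 ≈ 4161.1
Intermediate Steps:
k(S) = S² (k(S) = S*S = S²)
b(I) = 46*I (b(I) = 23*(2*I) = 46*I)
(k(23/6) + b(E(2)))*39 = ((23/6)² + 46*2)*39 = ((23*(⅙))² + 92)*39 = ((23/6)² + 92)*39 = (529/36 + 92)*39 = (3841/36)*39 = 49933/12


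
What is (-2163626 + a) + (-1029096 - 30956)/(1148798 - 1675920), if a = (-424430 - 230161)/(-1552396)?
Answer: -885248837400916809/409151042156 ≈ -2.1636e+6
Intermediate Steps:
a = 654591/1552396 (a = -654591*(-1/1552396) = 654591/1552396 ≈ 0.42167)
(-2163626 + a) + (-1029096 - 30956)/(1148798 - 1675920) = (-2163626 + 654591/1552396) + (-1029096 - 30956)/(1148798 - 1675920) = -3358803693305/1552396 - 1060052/(-527122) = -3358803693305/1552396 - 1060052*(-1/527122) = -3358803693305/1552396 + 530026/263561 = -885248837400916809/409151042156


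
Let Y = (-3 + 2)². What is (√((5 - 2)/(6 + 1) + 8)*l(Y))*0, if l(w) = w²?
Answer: 0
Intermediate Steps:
Y = 1 (Y = (-1)² = 1)
(√((5 - 2)/(6 + 1) + 8)*l(Y))*0 = (√((5 - 2)/(6 + 1) + 8)*1²)*0 = (√(3/7 + 8)*1)*0 = (√(59/7)*1)*0 = ((√413/7)*1)*0 = (√413/7)*0 = 0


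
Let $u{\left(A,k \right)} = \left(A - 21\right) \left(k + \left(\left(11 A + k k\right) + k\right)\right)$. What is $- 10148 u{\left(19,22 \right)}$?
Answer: $14958152$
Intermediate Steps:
$u{\left(A,k \right)} = \left(-21 + A\right) \left(k^{2} + 2 k + 11 A\right)$ ($u{\left(A,k \right)} = \left(-21 + A\right) \left(k + \left(\left(11 A + k^{2}\right) + k\right)\right) = \left(-21 + A\right) \left(k + \left(\left(k^{2} + 11 A\right) + k\right)\right) = \left(-21 + A\right) \left(k + \left(k + k^{2} + 11 A\right)\right) = \left(-21 + A\right) \left(k^{2} + 2 k + 11 A\right)$)
$- 10148 u{\left(19,22 \right)} = - 10148 \left(\left(-231\right) 19 - 924 - 21 \cdot 22^{2} + 11 \cdot 19^{2} + 19 \cdot 22^{2} + 2 \cdot 19 \cdot 22\right) = - 10148 \left(-4389 - 924 - 10164 + 11 \cdot 361 + 19 \cdot 484 + 836\right) = - 10148 \left(-4389 - 924 - 10164 + 3971 + 9196 + 836\right) = \left(-10148\right) \left(-1474\right) = 14958152$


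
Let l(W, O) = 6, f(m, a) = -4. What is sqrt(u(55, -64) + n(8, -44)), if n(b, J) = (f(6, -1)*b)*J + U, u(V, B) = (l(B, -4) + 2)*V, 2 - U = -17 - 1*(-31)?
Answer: 6*sqrt(51) ≈ 42.849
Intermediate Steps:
U = -12 (U = 2 - (-17 - 1*(-31)) = 2 - (-17 + 31) = 2 - 1*14 = 2 - 14 = -12)
u(V, B) = 8*V (u(V, B) = (6 + 2)*V = 8*V)
n(b, J) = -12 - 4*J*b (n(b, J) = (-4*b)*J - 12 = -4*J*b - 12 = -12 - 4*J*b)
sqrt(u(55, -64) + n(8, -44)) = sqrt(8*55 + (-12 - 4*(-44)*8)) = sqrt(440 + (-12 + 1408)) = sqrt(440 + 1396) = sqrt(1836) = 6*sqrt(51)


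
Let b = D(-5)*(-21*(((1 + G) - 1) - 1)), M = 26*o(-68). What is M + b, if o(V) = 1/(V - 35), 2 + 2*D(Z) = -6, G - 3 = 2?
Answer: 34582/103 ≈ 335.75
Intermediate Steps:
G = 5 (G = 3 + 2 = 5)
D(Z) = -4 (D(Z) = -1 + (½)*(-6) = -1 - 3 = -4)
o(V) = 1/(-35 + V)
M = -26/103 (M = 26/(-35 - 68) = 26/(-103) = 26*(-1/103) = -26/103 ≈ -0.25243)
b = 336 (b = -(-84)*(((1 + 5) - 1) - 1) = -(-84)*((6 - 1) - 1) = -(-84)*(5 - 1) = -(-84)*4 = -4*(-84) = 336)
M + b = -26/103 + 336 = 34582/103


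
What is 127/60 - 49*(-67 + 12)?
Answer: 161827/60 ≈ 2697.1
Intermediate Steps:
127/60 - 49*(-67 + 12) = 127*(1/60) - 49*(-55) = 127/60 + 2695 = 161827/60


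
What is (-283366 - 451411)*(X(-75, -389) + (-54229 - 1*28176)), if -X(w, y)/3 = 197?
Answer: 60983551892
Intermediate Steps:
X(w, y) = -591 (X(w, y) = -3*197 = -591)
(-283366 - 451411)*(X(-75, -389) + (-54229 - 1*28176)) = (-283366 - 451411)*(-591 + (-54229 - 1*28176)) = -734777*(-591 + (-54229 - 28176)) = -734777*(-591 - 82405) = -734777*(-82996) = 60983551892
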